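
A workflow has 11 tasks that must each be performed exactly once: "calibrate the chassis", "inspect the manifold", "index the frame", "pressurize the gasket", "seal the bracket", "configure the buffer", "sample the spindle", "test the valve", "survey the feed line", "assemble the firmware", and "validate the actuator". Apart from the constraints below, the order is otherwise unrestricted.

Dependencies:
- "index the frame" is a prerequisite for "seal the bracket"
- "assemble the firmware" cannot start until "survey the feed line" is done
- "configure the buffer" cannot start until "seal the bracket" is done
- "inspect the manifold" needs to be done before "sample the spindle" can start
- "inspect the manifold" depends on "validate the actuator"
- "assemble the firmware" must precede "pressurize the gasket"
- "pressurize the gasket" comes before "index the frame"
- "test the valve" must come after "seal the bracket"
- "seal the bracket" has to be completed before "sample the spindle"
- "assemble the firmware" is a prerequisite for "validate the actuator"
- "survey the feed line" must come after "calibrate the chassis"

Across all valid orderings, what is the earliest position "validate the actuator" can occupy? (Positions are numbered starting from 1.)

4

The tasks that are forced before "validate the actuator", directly or transitively, are "calibrate the chassis", "survey the feed line", "assemble the firmware". That's 3 tasks.
With 3 mandatory predecessors, the earliest "validate the actuator" can sit is position 3+1 = 4, and placing just those 3 first achieves it.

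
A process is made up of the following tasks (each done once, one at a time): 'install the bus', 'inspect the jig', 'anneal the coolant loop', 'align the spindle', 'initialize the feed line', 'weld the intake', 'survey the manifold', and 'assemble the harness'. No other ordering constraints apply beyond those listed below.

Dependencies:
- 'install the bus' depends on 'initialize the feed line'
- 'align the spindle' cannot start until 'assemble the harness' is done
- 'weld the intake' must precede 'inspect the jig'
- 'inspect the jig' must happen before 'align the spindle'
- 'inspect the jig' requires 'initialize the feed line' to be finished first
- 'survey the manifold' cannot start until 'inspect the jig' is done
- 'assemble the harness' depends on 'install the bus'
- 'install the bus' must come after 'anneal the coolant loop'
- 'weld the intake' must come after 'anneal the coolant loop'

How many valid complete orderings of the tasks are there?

The tasks with no prerequisites are 'anneal the coolant loop', 'initialize the feed line'; any of them can be placed first.
Systematically extending each partial ordering one task at a time and counting, there are 41 complete orderings.

41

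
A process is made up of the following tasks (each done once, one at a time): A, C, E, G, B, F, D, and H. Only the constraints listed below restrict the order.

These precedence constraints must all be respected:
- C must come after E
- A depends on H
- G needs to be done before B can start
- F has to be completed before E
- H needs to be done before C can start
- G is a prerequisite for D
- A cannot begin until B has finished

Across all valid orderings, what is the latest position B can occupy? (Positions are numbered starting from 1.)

7

The only task forced after B (directly or by a chain) is A.
With 1 mandatory successor out of 8 tasks total, the latest slot for B is 8−1 = 7, and it's reachable by doing all non-successors before B.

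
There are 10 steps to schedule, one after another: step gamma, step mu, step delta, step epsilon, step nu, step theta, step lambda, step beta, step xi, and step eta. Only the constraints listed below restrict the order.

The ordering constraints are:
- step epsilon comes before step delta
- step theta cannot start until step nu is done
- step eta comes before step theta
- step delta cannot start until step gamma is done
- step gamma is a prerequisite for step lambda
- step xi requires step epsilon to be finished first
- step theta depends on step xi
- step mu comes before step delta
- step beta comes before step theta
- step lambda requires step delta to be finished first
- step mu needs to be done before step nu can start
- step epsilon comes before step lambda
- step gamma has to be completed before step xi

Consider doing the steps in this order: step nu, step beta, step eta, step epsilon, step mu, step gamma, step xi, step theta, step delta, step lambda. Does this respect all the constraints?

In the proposed order, step nu appears before step mu.
That contradicts the constraint that step mu must precede step nu.

No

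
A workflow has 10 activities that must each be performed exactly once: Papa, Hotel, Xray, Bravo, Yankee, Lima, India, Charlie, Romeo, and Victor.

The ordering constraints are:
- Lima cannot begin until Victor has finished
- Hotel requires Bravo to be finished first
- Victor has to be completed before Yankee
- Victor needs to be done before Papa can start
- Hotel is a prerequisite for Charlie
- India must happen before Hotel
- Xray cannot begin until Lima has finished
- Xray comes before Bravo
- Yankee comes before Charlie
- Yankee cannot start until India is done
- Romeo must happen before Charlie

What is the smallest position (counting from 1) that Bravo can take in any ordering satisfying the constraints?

4

Every activity that must precede Bravo has to come before it. Tracing all chains that end at Bravo, those activities are: Xray, Lima, Victor — 3 in total.
So at minimum 3 activities come before Bravo, putting Bravo no earlier than position 4. That position is achievable by scheduling exactly those predecessors first.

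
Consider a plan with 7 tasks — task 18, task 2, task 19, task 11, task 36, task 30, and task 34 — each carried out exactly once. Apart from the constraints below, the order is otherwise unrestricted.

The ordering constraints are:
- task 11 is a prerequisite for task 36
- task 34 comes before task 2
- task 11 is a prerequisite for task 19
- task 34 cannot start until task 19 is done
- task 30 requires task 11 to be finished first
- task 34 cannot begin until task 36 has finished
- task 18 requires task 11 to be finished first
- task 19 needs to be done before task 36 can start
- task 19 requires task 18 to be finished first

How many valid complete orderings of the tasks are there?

6

Task 11 is the only task with nothing required before it, so every ordering starts there.
Systematically extending each partial ordering one task at a time and counting, there are 6 complete orderings.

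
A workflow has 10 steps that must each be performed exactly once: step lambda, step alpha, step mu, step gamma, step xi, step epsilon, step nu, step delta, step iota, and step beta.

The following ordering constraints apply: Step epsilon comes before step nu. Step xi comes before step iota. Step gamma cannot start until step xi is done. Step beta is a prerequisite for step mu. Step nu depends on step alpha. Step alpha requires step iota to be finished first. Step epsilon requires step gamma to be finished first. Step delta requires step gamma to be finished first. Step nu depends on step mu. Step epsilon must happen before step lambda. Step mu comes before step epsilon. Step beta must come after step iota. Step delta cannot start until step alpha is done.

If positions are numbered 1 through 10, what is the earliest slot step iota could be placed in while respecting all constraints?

The only step forced before step iota (directly or transitively) is step xi.
So at minimum 1 step comes before step iota, putting step iota no earlier than position 2. That position is achievable by scheduling exactly that predecessor first.

2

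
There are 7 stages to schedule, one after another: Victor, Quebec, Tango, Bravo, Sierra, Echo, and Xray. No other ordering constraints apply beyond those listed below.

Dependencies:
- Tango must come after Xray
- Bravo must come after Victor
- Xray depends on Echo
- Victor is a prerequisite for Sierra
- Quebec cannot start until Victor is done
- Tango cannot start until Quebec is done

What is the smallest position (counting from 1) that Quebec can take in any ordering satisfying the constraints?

Working backwards through the constraints from Quebec, its only required predecessor is Victor.
So at minimum 1 stage comes before Quebec, putting Quebec no earlier than position 2. That position is achievable by scheduling exactly that predecessor first.

2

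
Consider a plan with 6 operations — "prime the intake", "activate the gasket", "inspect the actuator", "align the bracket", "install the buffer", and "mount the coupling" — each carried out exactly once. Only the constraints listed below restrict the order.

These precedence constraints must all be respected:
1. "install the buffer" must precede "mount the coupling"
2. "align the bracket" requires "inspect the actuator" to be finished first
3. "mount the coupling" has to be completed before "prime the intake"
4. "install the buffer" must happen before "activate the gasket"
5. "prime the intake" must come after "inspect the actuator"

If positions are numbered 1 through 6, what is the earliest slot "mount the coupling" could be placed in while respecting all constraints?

2

The only operation forced before "mount the coupling" (directly or transitively) is "install the buffer".
With 1 mandatory predecessor, the earliest "mount the coupling" can sit is position 1+1 = 2, and placing just that one first achieves it.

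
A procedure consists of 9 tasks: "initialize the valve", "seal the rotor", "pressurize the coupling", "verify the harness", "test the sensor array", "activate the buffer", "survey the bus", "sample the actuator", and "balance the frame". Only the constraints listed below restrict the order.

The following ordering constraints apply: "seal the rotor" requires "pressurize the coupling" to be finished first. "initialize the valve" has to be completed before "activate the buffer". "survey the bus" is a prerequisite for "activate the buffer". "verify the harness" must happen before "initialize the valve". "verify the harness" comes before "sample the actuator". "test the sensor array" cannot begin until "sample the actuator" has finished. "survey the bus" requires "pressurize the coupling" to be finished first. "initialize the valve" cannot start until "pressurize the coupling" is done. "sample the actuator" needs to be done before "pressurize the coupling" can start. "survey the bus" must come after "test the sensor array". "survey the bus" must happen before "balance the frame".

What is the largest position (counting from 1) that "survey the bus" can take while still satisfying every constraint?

Following every chain forward from "survey the bus", the tasks that must come later are "activate the buffer", "balance the frame" — 2 of them.
With 2 mandatory successors out of 9 tasks total, the latest slot for "survey the bus" is 9−2 = 7, and it's reachable by doing all non-successors before "survey the bus".

7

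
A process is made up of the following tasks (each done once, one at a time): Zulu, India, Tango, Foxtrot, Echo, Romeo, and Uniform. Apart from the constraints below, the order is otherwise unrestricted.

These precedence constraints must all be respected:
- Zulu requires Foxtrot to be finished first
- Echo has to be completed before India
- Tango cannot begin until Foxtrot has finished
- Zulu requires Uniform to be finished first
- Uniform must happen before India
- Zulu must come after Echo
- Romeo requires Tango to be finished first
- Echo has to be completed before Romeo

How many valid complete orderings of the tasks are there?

3 tasks have no prerequisites (Foxtrot, Echo, Uniform), so any of them could come first.
Systematically extending each partial ordering one task at a time and counting, there are 120 complete orderings.

120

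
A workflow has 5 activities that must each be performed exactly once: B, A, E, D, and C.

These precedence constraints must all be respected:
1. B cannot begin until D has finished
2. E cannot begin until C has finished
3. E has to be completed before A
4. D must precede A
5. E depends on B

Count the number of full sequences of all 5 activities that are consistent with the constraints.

The activities with no prerequisites are D, C; any of them can be placed first.
Systematically extending each partial ordering one activity at a time and counting, there are 3 complete orderings.

3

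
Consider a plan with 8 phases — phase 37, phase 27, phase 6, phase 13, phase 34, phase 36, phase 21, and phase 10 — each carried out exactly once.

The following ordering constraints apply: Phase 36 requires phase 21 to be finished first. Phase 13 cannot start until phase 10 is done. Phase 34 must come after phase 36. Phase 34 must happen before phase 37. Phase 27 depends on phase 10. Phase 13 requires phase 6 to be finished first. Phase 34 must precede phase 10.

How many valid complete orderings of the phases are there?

49

The phases with no prerequisites are phase 6, phase 21; any of them can be placed first.
Systematically extending each partial ordering one phase at a time and counting, there are 49 complete orderings.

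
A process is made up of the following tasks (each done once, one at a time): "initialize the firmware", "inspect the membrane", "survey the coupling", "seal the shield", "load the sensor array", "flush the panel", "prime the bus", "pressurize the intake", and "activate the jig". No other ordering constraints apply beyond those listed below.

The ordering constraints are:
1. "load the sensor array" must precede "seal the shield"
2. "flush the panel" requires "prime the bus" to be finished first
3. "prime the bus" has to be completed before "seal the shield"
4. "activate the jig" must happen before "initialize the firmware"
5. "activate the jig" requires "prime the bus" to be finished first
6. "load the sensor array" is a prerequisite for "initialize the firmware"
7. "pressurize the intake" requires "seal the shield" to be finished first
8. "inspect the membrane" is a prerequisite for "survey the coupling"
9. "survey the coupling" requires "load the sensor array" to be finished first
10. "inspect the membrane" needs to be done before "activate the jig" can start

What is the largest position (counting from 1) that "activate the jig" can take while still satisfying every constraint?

Following the constraints forward from "activate the jig", its only required successor is "initialize the firmware".
So at least 1 task follows "activate the jig", putting "activate the jig" no later than position 8. That position is achievable by scheduling everything else first.

8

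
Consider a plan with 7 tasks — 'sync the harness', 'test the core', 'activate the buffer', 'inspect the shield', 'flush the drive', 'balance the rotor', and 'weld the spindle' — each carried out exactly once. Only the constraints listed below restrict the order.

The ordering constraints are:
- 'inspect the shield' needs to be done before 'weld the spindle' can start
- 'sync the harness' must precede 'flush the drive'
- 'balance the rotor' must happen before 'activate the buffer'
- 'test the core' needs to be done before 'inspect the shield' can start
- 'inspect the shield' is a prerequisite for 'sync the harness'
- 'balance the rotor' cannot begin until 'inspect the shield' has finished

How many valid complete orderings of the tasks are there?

'test the core' is the only task with nothing required before it, so every ordering starts there.
Counting all ways to extend the partial order to a total order gives 30.

30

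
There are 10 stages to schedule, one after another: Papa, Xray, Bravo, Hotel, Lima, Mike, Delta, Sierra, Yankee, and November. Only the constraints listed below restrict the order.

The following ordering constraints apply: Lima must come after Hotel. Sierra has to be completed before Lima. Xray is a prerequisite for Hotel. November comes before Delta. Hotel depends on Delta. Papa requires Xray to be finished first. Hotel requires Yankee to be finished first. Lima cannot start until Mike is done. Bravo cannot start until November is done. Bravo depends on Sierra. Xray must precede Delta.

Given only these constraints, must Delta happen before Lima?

Chaining the stated constraints: Delta → Hotel → Lima.
That forces Delta before Lima in every valid schedule.

Yes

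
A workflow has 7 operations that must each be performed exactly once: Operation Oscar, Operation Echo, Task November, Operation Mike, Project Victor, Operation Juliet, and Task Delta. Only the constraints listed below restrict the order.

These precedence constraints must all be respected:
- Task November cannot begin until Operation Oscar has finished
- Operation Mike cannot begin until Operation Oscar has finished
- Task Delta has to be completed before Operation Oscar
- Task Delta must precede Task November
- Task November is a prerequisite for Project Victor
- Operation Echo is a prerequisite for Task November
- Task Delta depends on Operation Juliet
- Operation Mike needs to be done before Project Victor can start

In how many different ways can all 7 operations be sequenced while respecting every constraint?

9

The operations with no prerequisites are Operation Echo, Operation Juliet; any of them can be placed first.
Counting all ways to extend the partial order to a total order gives 9.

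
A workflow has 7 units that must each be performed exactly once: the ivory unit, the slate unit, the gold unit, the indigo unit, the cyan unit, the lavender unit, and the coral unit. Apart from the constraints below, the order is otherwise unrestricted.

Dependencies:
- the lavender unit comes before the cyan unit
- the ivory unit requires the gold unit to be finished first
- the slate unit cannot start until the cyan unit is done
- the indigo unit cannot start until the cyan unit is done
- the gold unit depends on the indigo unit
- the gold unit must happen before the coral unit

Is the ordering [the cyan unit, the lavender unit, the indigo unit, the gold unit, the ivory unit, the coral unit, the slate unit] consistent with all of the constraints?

No

Here the lavender unit comes after the cyan unit.
But one of the constraints requires the lavender unit before the cyan unit, so this ordering violates it.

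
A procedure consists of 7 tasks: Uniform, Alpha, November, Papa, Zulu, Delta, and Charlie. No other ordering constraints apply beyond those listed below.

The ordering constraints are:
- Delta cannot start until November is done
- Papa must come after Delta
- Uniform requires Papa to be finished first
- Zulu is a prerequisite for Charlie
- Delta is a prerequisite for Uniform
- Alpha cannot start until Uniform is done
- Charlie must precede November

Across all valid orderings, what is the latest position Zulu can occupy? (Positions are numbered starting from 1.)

1

Every task that must follow Zulu has to come after it. Tracing all chains starting from Zulu, those tasks are: Uniform, Alpha, November, Papa, Delta, Charlie — 6 in total.
So at least 6 tasks follow Zulu, putting Zulu no later than position 1. That position is achievable by scheduling everything else first.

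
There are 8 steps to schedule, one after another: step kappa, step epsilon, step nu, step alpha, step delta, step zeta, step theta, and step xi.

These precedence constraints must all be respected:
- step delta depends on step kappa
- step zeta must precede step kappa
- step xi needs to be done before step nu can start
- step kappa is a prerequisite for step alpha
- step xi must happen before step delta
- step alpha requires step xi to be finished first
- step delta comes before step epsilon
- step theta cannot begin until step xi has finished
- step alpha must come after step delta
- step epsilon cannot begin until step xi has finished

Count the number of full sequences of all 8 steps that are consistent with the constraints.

2 steps have no prerequisites (step zeta, step xi), so any of them could come first.
Systematically extending each partial ordering one step at a time and counting, there are 184 complete orderings.

184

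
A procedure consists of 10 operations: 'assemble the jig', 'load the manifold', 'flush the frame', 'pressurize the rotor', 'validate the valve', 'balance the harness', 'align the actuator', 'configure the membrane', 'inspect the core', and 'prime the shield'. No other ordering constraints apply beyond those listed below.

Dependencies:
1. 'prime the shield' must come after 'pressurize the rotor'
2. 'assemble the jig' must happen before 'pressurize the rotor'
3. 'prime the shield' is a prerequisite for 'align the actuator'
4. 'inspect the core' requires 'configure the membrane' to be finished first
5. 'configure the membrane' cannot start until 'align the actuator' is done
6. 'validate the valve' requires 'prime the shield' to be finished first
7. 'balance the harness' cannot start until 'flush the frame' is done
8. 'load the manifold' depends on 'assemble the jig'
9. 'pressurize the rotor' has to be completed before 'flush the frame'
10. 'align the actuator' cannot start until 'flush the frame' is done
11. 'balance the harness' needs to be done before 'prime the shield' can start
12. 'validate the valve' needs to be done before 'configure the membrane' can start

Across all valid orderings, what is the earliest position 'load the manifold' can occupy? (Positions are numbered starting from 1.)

Working backwards through the constraints from 'load the manifold', its only required predecessor is 'assemble the jig'.
So at minimum 1 operation comes before 'load the manifold', putting 'load the manifold' no earlier than position 2. That position is achievable by scheduling exactly that predecessor first.

2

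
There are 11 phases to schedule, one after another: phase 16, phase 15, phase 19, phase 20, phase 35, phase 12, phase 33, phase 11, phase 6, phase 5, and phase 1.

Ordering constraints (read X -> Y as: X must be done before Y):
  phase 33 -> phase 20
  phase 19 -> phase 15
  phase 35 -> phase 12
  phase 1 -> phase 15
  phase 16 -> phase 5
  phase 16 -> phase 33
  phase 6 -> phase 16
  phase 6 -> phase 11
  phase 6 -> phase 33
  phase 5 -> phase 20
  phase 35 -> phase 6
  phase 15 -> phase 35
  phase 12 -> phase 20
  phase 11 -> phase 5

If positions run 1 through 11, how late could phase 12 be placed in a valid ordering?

Following the constraints forward from phase 12, its only required successor is phase 20.
So at least 1 phase follows phase 12, putting phase 12 no later than position 10. That position is achievable by scheduling everything else first.

10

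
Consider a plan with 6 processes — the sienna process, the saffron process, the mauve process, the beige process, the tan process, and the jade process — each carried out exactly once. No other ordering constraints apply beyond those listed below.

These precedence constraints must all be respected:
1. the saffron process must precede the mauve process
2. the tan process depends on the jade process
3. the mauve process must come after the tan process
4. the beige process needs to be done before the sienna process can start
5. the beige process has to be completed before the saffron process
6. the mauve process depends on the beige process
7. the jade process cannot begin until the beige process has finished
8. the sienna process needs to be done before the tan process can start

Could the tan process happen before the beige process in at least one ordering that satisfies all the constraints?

No

There is a dependency chain the beige process → the sienna process → the tan process, so the tan process always comes after the beige process.
So no valid ordering can have the tan process before the beige process.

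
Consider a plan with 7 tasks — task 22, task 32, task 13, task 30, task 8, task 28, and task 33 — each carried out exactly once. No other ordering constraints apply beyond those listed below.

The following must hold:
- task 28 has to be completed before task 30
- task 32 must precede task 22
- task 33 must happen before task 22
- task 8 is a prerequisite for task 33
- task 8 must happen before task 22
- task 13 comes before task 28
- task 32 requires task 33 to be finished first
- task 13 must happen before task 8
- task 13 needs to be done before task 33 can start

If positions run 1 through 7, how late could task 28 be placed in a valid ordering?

6

Following the constraints forward from task 28, its only required successor is task 30.
So at least 1 task follows task 28, putting task 28 no later than position 6. That position is achievable by scheduling everything else first.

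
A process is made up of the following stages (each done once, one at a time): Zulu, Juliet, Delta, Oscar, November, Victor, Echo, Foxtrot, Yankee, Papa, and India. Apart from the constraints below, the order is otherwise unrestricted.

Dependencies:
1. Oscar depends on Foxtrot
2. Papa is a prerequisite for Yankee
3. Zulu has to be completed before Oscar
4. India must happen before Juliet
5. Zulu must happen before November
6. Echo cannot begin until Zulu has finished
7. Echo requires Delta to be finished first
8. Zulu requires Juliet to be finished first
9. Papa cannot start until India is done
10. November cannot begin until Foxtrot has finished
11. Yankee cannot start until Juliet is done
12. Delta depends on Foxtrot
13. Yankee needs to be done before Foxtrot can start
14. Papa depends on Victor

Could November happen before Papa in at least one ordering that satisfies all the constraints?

No

Following Papa → Yankee → Foxtrot → November, Papa must precede November in every valid ordering.
So no valid ordering can have November before Papa.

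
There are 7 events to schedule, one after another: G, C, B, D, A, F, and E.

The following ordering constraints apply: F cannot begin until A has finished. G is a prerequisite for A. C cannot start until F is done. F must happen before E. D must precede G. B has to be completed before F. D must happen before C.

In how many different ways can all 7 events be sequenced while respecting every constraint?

8

2 events have no prerequisites (B, D), so any of them could come first.
Systematically extending each partial ordering one event at a time and counting, there are 8 complete orderings.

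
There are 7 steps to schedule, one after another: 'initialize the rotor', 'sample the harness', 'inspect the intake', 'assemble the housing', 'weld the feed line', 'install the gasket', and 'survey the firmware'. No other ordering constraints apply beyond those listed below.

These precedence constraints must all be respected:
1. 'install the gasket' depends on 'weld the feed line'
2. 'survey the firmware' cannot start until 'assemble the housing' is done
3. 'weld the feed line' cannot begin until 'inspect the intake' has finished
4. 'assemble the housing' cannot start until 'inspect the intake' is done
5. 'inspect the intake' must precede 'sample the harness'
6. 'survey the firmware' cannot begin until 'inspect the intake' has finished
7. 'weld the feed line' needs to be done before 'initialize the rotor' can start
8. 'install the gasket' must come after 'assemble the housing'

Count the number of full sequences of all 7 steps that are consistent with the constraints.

Only 'inspect the intake' has no prerequisites, so it must go first.
Counting all ways to extend the partial order to a total order gives 96.

96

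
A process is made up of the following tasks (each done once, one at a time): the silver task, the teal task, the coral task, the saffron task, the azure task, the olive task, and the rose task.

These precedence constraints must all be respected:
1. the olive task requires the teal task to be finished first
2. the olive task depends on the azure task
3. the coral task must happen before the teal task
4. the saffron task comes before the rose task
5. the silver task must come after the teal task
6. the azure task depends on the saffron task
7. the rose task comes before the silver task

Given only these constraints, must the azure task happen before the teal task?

No

Nothing in the constraints links the azure task and the teal task; they are unordered relative to each other.
A valid ordering placing the teal task before the azure task exists, so the answer is no.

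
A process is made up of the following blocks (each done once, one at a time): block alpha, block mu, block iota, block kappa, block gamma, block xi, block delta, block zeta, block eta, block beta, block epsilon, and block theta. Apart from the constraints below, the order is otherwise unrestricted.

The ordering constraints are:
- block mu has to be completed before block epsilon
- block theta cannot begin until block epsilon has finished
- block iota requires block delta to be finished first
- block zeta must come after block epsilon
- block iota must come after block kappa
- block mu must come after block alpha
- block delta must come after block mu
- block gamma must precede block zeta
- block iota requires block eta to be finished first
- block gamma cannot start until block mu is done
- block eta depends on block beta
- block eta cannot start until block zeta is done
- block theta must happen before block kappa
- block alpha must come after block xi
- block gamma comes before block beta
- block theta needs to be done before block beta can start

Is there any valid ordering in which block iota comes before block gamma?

No

There is a dependency chain block gamma → block beta → block eta → block iota, so block iota always comes after block gamma.
So no valid ordering can have block iota before block gamma.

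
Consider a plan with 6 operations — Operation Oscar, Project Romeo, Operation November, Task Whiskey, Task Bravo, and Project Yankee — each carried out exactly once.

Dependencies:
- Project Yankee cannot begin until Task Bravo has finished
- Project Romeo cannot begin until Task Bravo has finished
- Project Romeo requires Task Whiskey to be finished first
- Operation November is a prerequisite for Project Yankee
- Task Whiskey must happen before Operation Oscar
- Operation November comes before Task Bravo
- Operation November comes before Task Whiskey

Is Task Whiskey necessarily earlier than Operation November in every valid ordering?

No

The constraints actually force Operation November before Task Whiskey (via Operation November → Task Whiskey), not the other way around.
So Task Whiskey does not have to come before Operation November — it cannot.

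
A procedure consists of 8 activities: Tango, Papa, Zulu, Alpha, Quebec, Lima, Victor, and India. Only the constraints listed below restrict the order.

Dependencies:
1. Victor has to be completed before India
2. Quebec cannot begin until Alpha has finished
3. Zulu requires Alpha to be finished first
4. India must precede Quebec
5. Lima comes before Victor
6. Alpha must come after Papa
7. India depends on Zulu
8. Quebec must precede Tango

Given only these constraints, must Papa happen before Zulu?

Yes

Following the dependencies: Papa → Alpha → Zulu.
That forces Papa before Zulu in every valid schedule.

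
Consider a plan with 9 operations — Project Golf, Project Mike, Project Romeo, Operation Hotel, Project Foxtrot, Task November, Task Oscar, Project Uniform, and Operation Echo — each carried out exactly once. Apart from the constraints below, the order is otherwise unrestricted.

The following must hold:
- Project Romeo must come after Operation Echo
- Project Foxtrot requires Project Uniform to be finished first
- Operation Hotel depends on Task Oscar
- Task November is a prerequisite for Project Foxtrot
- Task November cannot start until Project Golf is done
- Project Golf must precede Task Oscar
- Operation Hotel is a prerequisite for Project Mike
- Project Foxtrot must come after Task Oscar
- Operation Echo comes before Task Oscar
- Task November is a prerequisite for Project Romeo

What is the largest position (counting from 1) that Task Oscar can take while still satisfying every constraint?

Following every chain forward from Task Oscar, the operations that must come later are Project Mike, Operation Hotel, Project Foxtrot — 3 of them.
With 3 mandatory successors out of 9 operations total, the latest slot for Task Oscar is 9−3 = 6, and it's reachable by doing all non-successors before Task Oscar.

6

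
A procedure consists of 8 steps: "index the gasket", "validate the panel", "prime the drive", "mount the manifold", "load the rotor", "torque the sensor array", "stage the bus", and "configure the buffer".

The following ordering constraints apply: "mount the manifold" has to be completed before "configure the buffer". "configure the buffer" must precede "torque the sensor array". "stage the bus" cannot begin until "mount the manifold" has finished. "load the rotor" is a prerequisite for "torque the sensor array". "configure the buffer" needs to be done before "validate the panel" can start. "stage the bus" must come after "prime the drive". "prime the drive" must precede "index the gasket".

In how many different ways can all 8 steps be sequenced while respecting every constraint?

709

3 steps have no prerequisites ("prime the drive", "mount the manifold", "load the rotor"), so any of them could come first.
Enumerating by repeatedly choosing an available step (one whose prerequisites are all placed) gives 709 distinct complete orderings.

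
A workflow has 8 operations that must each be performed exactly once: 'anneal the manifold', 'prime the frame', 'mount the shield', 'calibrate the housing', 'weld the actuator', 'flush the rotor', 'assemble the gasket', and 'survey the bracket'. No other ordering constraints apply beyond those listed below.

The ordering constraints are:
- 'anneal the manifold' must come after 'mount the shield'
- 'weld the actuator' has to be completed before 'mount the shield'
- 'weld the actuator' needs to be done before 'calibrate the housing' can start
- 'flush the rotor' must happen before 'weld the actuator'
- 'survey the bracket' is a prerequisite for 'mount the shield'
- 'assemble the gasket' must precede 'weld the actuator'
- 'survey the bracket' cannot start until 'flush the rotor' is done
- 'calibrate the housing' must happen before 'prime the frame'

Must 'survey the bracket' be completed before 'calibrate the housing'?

No chain of constraints connects 'survey the bracket' to 'calibrate the housing' in either direction.
So 'survey the bracket' can come before 'calibrate the housing' or after — it is not forced.

No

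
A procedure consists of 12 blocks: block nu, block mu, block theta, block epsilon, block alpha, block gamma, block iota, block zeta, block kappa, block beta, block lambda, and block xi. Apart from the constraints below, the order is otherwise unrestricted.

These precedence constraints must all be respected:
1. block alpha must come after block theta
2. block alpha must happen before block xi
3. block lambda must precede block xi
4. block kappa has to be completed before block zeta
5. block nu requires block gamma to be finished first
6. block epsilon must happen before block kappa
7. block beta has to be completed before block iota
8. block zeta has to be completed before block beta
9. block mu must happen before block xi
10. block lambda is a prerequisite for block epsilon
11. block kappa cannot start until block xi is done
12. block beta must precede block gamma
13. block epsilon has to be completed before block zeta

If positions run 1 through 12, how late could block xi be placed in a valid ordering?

Every block that must follow block xi has to come after it. Tracing all chains starting from block xi, those blocks are: block nu, block gamma, block iota, block zeta, block kappa, block beta — 6 in total.
With 6 mandatory successors out of 12 blocks total, the latest slot for block xi is 12−6 = 6, and it's reachable by doing all non-successors before block xi.

6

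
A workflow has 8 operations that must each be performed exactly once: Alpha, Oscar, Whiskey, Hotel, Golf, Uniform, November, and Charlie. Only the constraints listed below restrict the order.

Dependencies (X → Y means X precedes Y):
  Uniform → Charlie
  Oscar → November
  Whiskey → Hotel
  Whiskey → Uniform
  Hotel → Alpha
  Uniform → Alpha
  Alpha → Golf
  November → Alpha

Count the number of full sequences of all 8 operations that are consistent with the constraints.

2 operations have no prerequisites (Oscar, Whiskey), so any of them could come first.
Systematically extending each partial ordering one operation at a time and counting, there are 85 complete orderings.

85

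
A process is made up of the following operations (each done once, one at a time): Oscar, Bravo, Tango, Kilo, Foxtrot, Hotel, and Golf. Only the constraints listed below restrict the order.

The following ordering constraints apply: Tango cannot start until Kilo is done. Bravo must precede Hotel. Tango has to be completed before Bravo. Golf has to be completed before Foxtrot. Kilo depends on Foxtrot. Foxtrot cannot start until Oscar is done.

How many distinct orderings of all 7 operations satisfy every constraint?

2

The operations with no prerequisites are Oscar, Golf; any of them can be placed first.
Enumerating by repeatedly choosing an available operation (one whose prerequisites are all placed) gives 2 distinct complete orderings.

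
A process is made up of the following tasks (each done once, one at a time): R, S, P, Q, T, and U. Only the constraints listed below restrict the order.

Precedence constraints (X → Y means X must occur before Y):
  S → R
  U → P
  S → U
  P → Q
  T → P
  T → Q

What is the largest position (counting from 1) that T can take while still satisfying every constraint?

The tasks that are forced after T, directly or by a chain of constraints, are P, Q. That's 2 tasks.
With 2 mandatory successors out of 6 tasks total, the latest slot for T is 6−2 = 4, and it's reachable by doing all non-successors before T.

4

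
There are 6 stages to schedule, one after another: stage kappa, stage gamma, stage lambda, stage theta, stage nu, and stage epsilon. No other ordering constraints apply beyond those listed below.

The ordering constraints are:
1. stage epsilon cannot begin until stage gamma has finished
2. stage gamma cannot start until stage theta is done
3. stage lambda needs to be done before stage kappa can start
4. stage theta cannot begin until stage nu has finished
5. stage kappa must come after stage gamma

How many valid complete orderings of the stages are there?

The stages with no prerequisites are stage lambda, stage nu; any of them can be placed first.
Systematically extending each partial ordering one stage at a time and counting, there are 9 complete orderings.

9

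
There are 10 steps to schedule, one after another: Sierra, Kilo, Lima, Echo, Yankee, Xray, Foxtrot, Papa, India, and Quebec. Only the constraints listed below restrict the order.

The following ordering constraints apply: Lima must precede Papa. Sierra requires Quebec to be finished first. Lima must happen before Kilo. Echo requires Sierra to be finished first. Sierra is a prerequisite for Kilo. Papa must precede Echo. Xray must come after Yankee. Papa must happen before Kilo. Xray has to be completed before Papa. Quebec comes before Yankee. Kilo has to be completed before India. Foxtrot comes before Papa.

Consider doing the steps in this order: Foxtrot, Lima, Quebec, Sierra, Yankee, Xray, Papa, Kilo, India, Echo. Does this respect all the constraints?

Checking each listed constraint against this order: for instance, Lima is in position 2 and Kilo in position 8, so that constraint holds — and the remaining constraints check out the same way.

Yes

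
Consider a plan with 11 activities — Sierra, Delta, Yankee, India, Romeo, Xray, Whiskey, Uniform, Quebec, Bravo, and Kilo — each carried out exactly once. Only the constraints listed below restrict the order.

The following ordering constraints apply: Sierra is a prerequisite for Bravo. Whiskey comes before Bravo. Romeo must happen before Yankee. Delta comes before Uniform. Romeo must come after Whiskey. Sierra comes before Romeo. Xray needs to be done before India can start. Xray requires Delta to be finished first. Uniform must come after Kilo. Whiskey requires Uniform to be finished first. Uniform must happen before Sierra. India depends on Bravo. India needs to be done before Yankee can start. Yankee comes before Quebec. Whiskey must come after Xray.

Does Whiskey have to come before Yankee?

Following the dependencies: Whiskey → Romeo → Yankee.
That forces Whiskey before Yankee in every valid schedule.

Yes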